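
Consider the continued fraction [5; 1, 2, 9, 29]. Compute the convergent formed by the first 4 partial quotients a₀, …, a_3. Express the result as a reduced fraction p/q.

159/28

Build up convergents one term at a time:
a_0 = 5: 5/1
a_1 = 1: 6/1
a_2 = 2: 17/3
a_3 = 9: 159/28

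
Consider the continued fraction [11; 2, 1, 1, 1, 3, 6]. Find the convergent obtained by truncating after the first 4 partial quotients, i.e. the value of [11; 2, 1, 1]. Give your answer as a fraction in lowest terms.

57/5

Build up convergents one term at a time:
a_0 = 11: 11/1
a_1 = 2: 23/2
a_2 = 1: 34/3
a_3 = 1: 57/5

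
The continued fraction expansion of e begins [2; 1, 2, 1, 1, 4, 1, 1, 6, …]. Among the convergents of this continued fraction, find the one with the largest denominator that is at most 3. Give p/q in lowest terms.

List convergents until the denominator exceeds the bound:
a_0 = 2: 2/1  (≤ bound)
a_1 = 1: 3/1  (≤ bound)
a_2 = 2: 8/3  (≤ bound)
a_3 = 1: 11/4  (> 3, stop)

8/3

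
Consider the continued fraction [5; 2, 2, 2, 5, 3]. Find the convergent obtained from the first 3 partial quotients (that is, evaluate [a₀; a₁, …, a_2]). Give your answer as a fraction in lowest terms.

Starting at the tail and folding back:
Start with 2.
2 + 1/(2/1) = 2 + 1/2 = 5/2
5 + 1/(5/2) = 5 + 2/5 = 27/5

27/5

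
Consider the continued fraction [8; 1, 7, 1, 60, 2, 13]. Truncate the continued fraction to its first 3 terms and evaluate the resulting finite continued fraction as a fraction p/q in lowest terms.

Start with 7.
1 + 1/(7/1) = 1 + 1/7 = 8/7
8 + 1/(8/7) = 8 + 7/8 = 71/8

71/8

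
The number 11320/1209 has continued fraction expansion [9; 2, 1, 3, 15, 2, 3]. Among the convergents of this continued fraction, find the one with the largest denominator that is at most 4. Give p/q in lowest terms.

a_0 = 9: 9/1  (≤ bound)
a_1 = 2: 19/2  (≤ bound)
a_2 = 1: 28/3  (≤ bound)
a_3 = 3: 103/11  (> 4, stop)

28/3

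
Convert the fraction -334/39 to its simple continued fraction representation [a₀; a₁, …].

-334 ÷ 39 → quotient -9, remainder 17
39 ÷ 17 → quotient 2, remainder 5
17 ÷ 5 → quotient 3, remainder 2
5 ÷ 2 → quotient 2, remainder 1
2 ÷ 1 → quotient 2, remainder 0

[-9; 2, 3, 2, 2]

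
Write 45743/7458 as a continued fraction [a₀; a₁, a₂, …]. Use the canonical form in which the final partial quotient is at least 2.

45743 ÷ 7458 → quotient 6, remainder 995
7458 ÷ 995 → quotient 7, remainder 493
995 ÷ 493 → quotient 2, remainder 9
493 ÷ 9 → quotient 54, remainder 7
9 ÷ 7 → quotient 1, remainder 2
7 ÷ 2 → quotient 3, remainder 1
2 ÷ 1 → quotient 2, remainder 0

[6; 7, 2, 54, 1, 3, 2]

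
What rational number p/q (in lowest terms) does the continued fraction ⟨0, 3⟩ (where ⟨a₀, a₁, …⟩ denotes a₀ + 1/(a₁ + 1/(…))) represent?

Start with 3.
0 + 1/(3/1) = 0 + 1/3 = 1/3

1/3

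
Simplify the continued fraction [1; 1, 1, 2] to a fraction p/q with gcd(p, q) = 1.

Start with 2.
1 + 1/(2/1) = 1 + 1/2 = 3/2
1 + 1/(3/2) = 1 + 2/3 = 5/3
1 + 1/(5/3) = 1 + 3/5 = 8/5

8/5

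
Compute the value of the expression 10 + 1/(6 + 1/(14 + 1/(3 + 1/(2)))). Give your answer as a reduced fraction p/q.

Work from the innermost term outward:
Start with 2.
3 + 1/(2/1) = 3 + 1/2 = 7/2
14 + 1/(7/2) = 14 + 2/7 = 100/7
6 + 1/(100/7) = 6 + 7/100 = 607/100
10 + 1/(607/100) = 10 + 100/607 = 6170/607

6170/607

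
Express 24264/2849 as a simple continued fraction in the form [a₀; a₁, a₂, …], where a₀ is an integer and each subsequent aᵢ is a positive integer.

⌊24264/2849⌋ = 8, remainder 1472
⌊2849/1472⌋ = 1, remainder 1377
⌊1472/1377⌋ = 1, remainder 95
⌊1377/95⌋ = 14, remainder 47
⌊95/47⌋ = 2, remainder 1
⌊47/1⌋ = 47, remainder 0

[8; 1, 1, 14, 2, 47]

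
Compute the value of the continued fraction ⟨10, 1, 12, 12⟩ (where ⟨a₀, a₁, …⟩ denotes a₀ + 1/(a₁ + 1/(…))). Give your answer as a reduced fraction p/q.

1715/157

Start with 12.
12 + 1/(12/1) = 12 + 1/12 = 145/12
1 + 1/(145/12) = 1 + 12/145 = 157/145
10 + 1/(157/145) = 10 + 145/157 = 1715/157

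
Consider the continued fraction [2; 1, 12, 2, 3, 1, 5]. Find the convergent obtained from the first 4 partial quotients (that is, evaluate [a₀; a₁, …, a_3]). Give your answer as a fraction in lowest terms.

Work from the innermost term outward:
Start with 2.
12 + 1/(2/1) = 12 + 1/2 = 25/2
1 + 1/(25/2) = 1 + 2/25 = 27/25
2 + 1/(27/25) = 2 + 25/27 = 79/27

79/27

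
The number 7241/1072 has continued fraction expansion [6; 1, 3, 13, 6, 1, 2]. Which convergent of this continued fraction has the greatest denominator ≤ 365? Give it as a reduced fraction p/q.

2175/322

List convergents until the denominator exceeds the bound:
a_0 = 6: 6/1  (≤ bound)
a_1 = 1: 7/1  (≤ bound)
a_2 = 3: 27/4  (≤ bound)
a_3 = 13: 358/53  (≤ bound)
a_4 = 6: 2175/322  (≤ bound)
a_5 = 1: 2533/375  (> 365, stop)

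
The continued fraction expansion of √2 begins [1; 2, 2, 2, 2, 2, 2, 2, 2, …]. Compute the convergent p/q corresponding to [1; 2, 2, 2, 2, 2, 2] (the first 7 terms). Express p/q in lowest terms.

Start with 2.
2 + 1/(2/1) = 2 + 1/2 = 5/2
2 + 1/(5/2) = 2 + 2/5 = 12/5
2 + 1/(12/5) = 2 + 5/12 = 29/12
2 + 1/(29/12) = 2 + 12/29 = 70/29
2 + 1/(70/29) = 2 + 29/70 = 169/70
1 + 1/(169/70) = 1 + 70/169 = 239/169

239/169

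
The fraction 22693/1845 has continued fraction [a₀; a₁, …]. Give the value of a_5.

5

Apply division with remainder until the remainder is 0:
22693 = 12·1845 + 553, so a_0 = 12
1845 = 3·553 + 186, so a_1 = 3
553 = 2·186 + 181, so a_2 = 2
186 = 1·181 + 5, so a_3 = 1
181 = 36·5 + 1, so a_4 = 36
5 = 5·1 + 0, so a_5 = 5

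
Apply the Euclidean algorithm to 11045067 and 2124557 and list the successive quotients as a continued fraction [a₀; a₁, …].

11045067 = 5·2124557 + 422282, so a_0 = 5
2124557 = 5·422282 + 13147, so a_1 = 5
422282 = 32·13147 + 1578, so a_2 = 32
13147 = 8·1578 + 523, so a_3 = 8
1578 = 3·523 + 9, so a_4 = 3
523 = 58·9 + 1, so a_5 = 58
9 = 9·1 + 0, so a_6 = 9

[5; 5, 32, 8, 3, 58, 9]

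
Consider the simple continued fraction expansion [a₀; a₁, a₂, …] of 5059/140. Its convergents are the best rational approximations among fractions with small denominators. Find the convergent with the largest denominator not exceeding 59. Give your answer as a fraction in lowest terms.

List convergents until the denominator exceeds the bound:
a_0 = 36: 36/1  (≤ bound)
a_1 = 7: 253/7  (≤ bound)
a_2 = 2: 542/15  (≤ bound)
a_3 = 1: 795/22  (≤ bound)
a_4 = 2: 2132/59  (≤ bound)
a_5 = 2: 5059/140  (> 59, stop)

2132/59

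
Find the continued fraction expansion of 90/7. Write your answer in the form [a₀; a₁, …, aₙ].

[12; 1, 6]

90 = 12·7 + 6, so a_0 = 12
7 = 1·6 + 1, so a_1 = 1
6 = 6·1 + 0, so a_2 = 6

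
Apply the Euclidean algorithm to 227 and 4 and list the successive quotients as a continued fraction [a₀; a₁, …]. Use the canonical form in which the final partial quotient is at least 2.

[56; 1, 3]

⌊227/4⌋ = 56, remainder 3
⌊4/3⌋ = 1, remainder 1
⌊3/1⌋ = 3, remainder 0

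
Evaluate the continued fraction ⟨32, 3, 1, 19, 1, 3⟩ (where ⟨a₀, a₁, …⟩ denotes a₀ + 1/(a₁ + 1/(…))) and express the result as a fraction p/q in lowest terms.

10579/328

a_0 = 32: 32/1
a_1 = 3: 97/3
a_2 = 1: 129/4
a_3 = 19: 2548/79
a_4 = 1: 2677/83
a_5 = 3: 10579/328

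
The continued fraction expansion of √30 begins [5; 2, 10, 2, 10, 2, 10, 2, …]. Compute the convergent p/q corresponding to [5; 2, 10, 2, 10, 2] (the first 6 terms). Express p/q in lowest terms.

Start with 2.
10 + 1/(2/1) = 10 + 1/2 = 21/2
2 + 1/(21/2) = 2 + 2/21 = 44/21
10 + 1/(44/21) = 10 + 21/44 = 461/44
2 + 1/(461/44) = 2 + 44/461 = 966/461
5 + 1/(966/461) = 5 + 461/966 = 5291/966

5291/966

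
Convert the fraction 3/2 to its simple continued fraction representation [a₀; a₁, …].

[1; 2]

Run the Euclidean algorithm, recording each quotient:
⌊3/2⌋ = 1, remainder 1
⌊2/1⌋ = 2, remainder 0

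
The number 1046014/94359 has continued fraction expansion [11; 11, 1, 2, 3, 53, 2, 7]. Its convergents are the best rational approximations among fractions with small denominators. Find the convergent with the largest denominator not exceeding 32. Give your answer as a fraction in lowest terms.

a_0 = 11: 11/1  (≤ bound)
a_1 = 11: 122/11  (≤ bound)
a_2 = 1: 133/12  (≤ bound)
a_3 = 2: 388/35  (> 32, stop)

133/12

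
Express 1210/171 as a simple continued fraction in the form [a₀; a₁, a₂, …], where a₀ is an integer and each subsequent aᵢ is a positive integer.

1210 ÷ 171 → quotient 7, remainder 13
171 ÷ 13 → quotient 13, remainder 2
13 ÷ 2 → quotient 6, remainder 1
2 ÷ 1 → quotient 2, remainder 0

[7; 13, 6, 2]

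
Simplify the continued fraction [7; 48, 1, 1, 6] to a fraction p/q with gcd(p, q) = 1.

Start with 6.
1 + 1/(6/1) = 1 + 1/6 = 7/6
1 + 1/(7/6) = 1 + 6/7 = 13/7
48 + 1/(13/7) = 48 + 7/13 = 631/13
7 + 1/(631/13) = 7 + 13/631 = 4430/631

4430/631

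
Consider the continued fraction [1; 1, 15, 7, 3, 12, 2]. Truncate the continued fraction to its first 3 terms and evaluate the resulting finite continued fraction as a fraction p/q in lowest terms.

31/16

Start with 15.
1 + 1/(15/1) = 1 + 1/15 = 16/15
1 + 1/(16/15) = 1 + 15/16 = 31/16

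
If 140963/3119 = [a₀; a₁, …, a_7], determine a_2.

⌊140963/3119⌋ = 45, remainder 608
⌊3119/608⌋ = 5, remainder 79
⌊608/79⌋ = 7, remainder 55

7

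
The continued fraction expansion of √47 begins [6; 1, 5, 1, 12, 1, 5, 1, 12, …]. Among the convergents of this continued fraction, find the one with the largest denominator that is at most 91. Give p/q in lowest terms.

a_0 = 6: 6/1  (≤ bound)
a_1 = 1: 7/1  (≤ bound)
a_2 = 5: 41/6  (≤ bound)
a_3 = 1: 48/7  (≤ bound)
a_4 = 12: 617/90  (≤ bound)
a_5 = 1: 665/97  (> 91, stop)

617/90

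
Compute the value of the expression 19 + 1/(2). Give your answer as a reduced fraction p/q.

Start with 2.
19 + 1/(2/1) = 19 + 1/2 = 39/2

39/2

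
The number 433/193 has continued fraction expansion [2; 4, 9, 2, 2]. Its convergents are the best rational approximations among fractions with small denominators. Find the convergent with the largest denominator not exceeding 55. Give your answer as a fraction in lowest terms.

83/37

List convergents until the denominator exceeds the bound:
a_0 = 2: 2/1  (≤ bound)
a_1 = 4: 9/4  (≤ bound)
a_2 = 9: 83/37  (≤ bound)
a_3 = 2: 175/78  (> 55, stop)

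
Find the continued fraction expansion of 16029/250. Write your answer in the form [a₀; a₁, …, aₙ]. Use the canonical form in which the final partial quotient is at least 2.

[64; 8, 1, 1, 1, 1, 1, 3]

16029 = 64·250 + 29, so a_0 = 64
250 = 8·29 + 18, so a_1 = 8
29 = 1·18 + 11, so a_2 = 1
18 = 1·11 + 7, so a_3 = 1
11 = 1·7 + 4, so a_4 = 1
7 = 1·4 + 3, so a_5 = 1
4 = 1·3 + 1, so a_6 = 1
3 = 3·1 + 0, so a_7 = 3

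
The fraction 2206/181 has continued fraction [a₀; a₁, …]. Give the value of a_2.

3

2206 = 12·181 + 34, so a_0 = 12
181 = 5·34 + 11, so a_1 = 5
34 = 3·11 + 1, so a_2 = 3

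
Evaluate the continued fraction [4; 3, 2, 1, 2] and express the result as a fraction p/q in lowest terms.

Start with 2.
1 + 1/(2/1) = 1 + 1/2 = 3/2
2 + 1/(3/2) = 2 + 2/3 = 8/3
3 + 1/(8/3) = 3 + 3/8 = 27/8
4 + 1/(27/8) = 4 + 8/27 = 116/27

116/27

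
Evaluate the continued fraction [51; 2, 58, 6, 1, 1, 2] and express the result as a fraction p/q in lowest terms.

Start with 2.
1 + 1/(2/1) = 1 + 1/2 = 3/2
1 + 1/(3/2) = 1 + 2/3 = 5/3
6 + 1/(5/3) = 6 + 3/5 = 33/5
58 + 1/(33/5) = 58 + 5/33 = 1919/33
2 + 1/(1919/33) = 2 + 33/1919 = 3871/1919
51 + 1/(3871/1919) = 51 + 1919/3871 = 199340/3871

199340/3871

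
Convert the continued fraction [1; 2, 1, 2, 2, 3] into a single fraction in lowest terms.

Start with 3.
2 + 1/(3/1) = 2 + 1/3 = 7/3
2 + 1/(7/3) = 2 + 3/7 = 17/7
1 + 1/(17/7) = 1 + 7/17 = 24/17
2 + 1/(24/17) = 2 + 17/24 = 65/24
1 + 1/(65/24) = 1 + 24/65 = 89/65

89/65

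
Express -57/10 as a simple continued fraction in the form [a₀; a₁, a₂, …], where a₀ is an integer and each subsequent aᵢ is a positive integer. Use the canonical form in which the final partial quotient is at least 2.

Apply division with remainder until the remainder is 0:
⌊-57/10⌋ = -6, remainder 3
⌊10/3⌋ = 3, remainder 1
⌊3/1⌋ = 3, remainder 0

[-6; 3, 3]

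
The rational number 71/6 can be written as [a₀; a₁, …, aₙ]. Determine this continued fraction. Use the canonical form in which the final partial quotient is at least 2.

[11; 1, 5]

Run the Euclidean algorithm, recording each quotient:
⌊71/6⌋ = 11, remainder 5
⌊6/5⌋ = 1, remainder 1
⌊5/1⌋ = 5, remainder 0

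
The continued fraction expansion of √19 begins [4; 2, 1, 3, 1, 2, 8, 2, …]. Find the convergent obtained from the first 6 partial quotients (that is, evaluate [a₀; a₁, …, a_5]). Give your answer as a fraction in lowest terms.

170/39

a_0 = 4: 4/1
a_1 = 2: 9/2
a_2 = 1: 13/3
a_3 = 3: 48/11
a_4 = 1: 61/14
a_5 = 2: 170/39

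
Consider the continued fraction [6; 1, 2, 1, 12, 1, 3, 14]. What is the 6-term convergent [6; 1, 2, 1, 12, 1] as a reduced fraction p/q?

371/55

Start with 1.
12 + 1/(1/1) = 12 + 1/1 = 13/1
1 + 1/(13/1) = 1 + 1/13 = 14/13
2 + 1/(14/13) = 2 + 13/14 = 41/14
1 + 1/(41/14) = 1 + 14/41 = 55/41
6 + 1/(55/41) = 6 + 41/55 = 371/55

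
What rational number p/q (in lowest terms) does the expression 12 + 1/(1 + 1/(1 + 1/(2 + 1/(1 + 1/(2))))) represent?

a_0 = 12: 12/1
a_1 = 1: 13/1
a_2 = 1: 25/2
a_3 = 2: 63/5
a_4 = 1: 88/7
a_5 = 2: 239/19

239/19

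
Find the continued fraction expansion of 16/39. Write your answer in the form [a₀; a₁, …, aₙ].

[0; 2, 2, 3, 2]

⌊16/39⌋ = 0, remainder 16
⌊39/16⌋ = 2, remainder 7
⌊16/7⌋ = 2, remainder 2
⌊7/2⌋ = 3, remainder 1
⌊2/1⌋ = 2, remainder 0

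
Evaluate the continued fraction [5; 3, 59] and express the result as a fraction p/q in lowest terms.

Start with 59.
3 + 1/(59/1) = 3 + 1/59 = 178/59
5 + 1/(178/59) = 5 + 59/178 = 949/178

949/178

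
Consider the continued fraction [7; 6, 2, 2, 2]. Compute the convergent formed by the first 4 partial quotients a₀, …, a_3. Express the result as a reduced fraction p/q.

Start with 2.
2 + 1/(2/1) = 2 + 1/2 = 5/2
6 + 1/(5/2) = 6 + 2/5 = 32/5
7 + 1/(32/5) = 7 + 5/32 = 229/32

229/32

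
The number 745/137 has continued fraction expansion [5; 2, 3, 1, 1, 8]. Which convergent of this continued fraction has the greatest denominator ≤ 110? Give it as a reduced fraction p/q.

87/16

List convergents until the denominator exceeds the bound:
a_0 = 5: 5/1  (≤ bound)
a_1 = 2: 11/2  (≤ bound)
a_2 = 3: 38/7  (≤ bound)
a_3 = 1: 49/9  (≤ bound)
a_4 = 1: 87/16  (≤ bound)
a_5 = 8: 745/137  (> 110, stop)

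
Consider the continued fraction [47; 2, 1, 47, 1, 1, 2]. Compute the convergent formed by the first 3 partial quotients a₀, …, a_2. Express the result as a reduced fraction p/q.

Starting at the tail and folding back:
Start with 1.
2 + 1/(1/1) = 2 + 1/1 = 3/1
47 + 1/(3/1) = 47 + 1/3 = 142/3

142/3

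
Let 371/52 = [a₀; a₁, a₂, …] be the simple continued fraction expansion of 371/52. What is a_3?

⌊371/52⌋ = 7, remainder 7
⌊52/7⌋ = 7, remainder 3
⌊7/3⌋ = 2, remainder 1
⌊3/1⌋ = 3, remainder 0

3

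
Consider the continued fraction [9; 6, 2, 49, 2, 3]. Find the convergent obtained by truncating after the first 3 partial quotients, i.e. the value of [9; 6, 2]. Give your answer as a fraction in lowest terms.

Build up convergents one term at a time:
a_0 = 9: 9/1
a_1 = 6: 55/6
a_2 = 2: 119/13

119/13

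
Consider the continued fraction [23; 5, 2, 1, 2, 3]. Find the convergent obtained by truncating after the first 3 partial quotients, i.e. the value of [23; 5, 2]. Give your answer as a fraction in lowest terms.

255/11

Use the convergent recurrence hₖ = aₖ·hₖ₋₁ + hₖ₋₂ (and likewise for the denominators kₖ):
a_0 = 23: 23/1
a_1 = 5: 116/5
a_2 = 2: 255/11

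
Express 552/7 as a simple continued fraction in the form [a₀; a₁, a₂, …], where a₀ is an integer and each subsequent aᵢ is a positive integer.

[78; 1, 6]

552 ÷ 7 → quotient 78, remainder 6
7 ÷ 6 → quotient 1, remainder 1
6 ÷ 1 → quotient 6, remainder 0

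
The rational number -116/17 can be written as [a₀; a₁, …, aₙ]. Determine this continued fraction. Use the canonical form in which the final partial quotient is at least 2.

⌊-116/17⌋ = -7, remainder 3
⌊17/3⌋ = 5, remainder 2
⌊3/2⌋ = 1, remainder 1
⌊2/1⌋ = 2, remainder 0

[-7; 5, 1, 2]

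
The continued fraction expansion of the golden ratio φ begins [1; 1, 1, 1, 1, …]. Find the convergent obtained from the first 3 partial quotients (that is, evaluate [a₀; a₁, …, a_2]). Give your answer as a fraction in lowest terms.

a_0 = 1: 1/1
a_1 = 1: 2/1
a_2 = 1: 3/2

3/2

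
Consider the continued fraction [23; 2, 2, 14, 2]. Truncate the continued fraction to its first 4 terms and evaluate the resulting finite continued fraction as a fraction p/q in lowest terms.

Build up convergents one term at a time:
a_0 = 23: 23/1
a_1 = 2: 47/2
a_2 = 2: 117/5
a_3 = 14: 1685/72

1685/72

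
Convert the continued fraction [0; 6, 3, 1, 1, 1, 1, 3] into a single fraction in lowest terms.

65/408

Use the convergent recurrence hₖ = aₖ·hₖ₋₁ + hₖ₋₂ (and likewise for the denominators kₖ):
a_0 = 0: 0/1
a_1 = 6: 1/6
a_2 = 3: 3/19
a_3 = 1: 4/25
a_4 = 1: 7/44
a_5 = 1: 11/69
a_6 = 1: 18/113
a_7 = 3: 65/408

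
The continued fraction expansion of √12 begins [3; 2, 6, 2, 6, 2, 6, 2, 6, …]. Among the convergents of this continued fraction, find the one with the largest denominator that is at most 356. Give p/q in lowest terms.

627/181

a_0 = 3: 3/1  (≤ bound)
a_1 = 2: 7/2  (≤ bound)
a_2 = 6: 45/13  (≤ bound)
a_3 = 2: 97/28  (≤ bound)
a_4 = 6: 627/181  (≤ bound)
a_5 = 2: 1351/390  (> 356, stop)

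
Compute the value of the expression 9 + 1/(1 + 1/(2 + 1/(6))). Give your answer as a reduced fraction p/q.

Start with 6.
2 + 1/(6/1) = 2 + 1/6 = 13/6
1 + 1/(13/6) = 1 + 6/13 = 19/13
9 + 1/(19/13) = 9 + 13/19 = 184/19

184/19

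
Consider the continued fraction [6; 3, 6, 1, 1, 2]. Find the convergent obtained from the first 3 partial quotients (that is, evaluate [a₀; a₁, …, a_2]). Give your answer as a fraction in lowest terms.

Start with 6.
3 + 1/(6/1) = 3 + 1/6 = 19/6
6 + 1/(19/6) = 6 + 6/19 = 120/19

120/19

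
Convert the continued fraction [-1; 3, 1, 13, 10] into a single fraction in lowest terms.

-413/554

Use the convergent recurrence hₖ = aₖ·hₖ₋₁ + hₖ₋₂ (and likewise for the denominators kₖ):
a_0 = -1: -1/1
a_1 = 3: -2/3
a_2 = 1: -3/4
a_3 = 13: -41/55
a_4 = 10: -413/554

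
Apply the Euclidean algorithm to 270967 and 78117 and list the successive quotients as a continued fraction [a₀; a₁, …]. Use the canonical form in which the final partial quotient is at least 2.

[3; 2, 7, 2, 56, 3, 3, 4]

270967 = 3·78117 + 36616, so a_0 = 3
78117 = 2·36616 + 4885, so a_1 = 2
36616 = 7·4885 + 2421, so a_2 = 7
4885 = 2·2421 + 43, so a_3 = 2
2421 = 56·43 + 13, so a_4 = 56
43 = 3·13 + 4, so a_5 = 3
13 = 3·4 + 1, so a_6 = 3
4 = 4·1 + 0, so a_7 = 4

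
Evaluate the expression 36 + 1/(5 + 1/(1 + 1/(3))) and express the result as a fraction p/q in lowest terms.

832/23

Build up convergents one term at a time:
a_0 = 36: 36/1
a_1 = 5: 181/5
a_2 = 1: 217/6
a_3 = 3: 832/23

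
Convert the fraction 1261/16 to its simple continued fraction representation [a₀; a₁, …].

1261 ÷ 16 → quotient 78, remainder 13
16 ÷ 13 → quotient 1, remainder 3
13 ÷ 3 → quotient 4, remainder 1
3 ÷ 1 → quotient 3, remainder 0

[78; 1, 4, 3]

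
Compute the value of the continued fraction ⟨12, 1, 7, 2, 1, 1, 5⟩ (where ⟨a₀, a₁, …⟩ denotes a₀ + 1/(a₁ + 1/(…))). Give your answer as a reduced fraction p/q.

Start with 5.
1 + 1/(5/1) = 1 + 1/5 = 6/5
1 + 1/(6/5) = 1 + 5/6 = 11/6
2 + 1/(11/6) = 2 + 6/11 = 28/11
7 + 1/(28/11) = 7 + 11/28 = 207/28
1 + 1/(207/28) = 1 + 28/207 = 235/207
12 + 1/(235/207) = 12 + 207/235 = 3027/235

3027/235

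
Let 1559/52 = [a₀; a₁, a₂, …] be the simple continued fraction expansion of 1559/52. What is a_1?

1559 ÷ 52 → quotient 29, remainder 51
52 ÷ 51 → quotient 1, remainder 1

1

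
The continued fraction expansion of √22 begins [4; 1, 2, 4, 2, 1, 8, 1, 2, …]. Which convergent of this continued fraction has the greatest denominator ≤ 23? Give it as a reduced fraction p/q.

a_0 = 4: 4/1  (≤ bound)
a_1 = 1: 5/1  (≤ bound)
a_2 = 2: 14/3  (≤ bound)
a_3 = 4: 61/13  (≤ bound)
a_4 = 2: 136/29  (> 23, stop)

61/13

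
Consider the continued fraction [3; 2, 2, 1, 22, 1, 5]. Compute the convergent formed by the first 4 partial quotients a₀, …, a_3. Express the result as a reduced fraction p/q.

24/7

Start with 1.
2 + 1/(1/1) = 2 + 1/1 = 3/1
2 + 1/(3/1) = 2 + 1/3 = 7/3
3 + 1/(7/3) = 3 + 3/7 = 24/7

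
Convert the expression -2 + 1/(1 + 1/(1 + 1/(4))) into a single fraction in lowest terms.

-13/9

Compute successive convergents:
a_0 = -2: -2/1
a_1 = 1: -1/1
a_2 = 1: -3/2
a_3 = 4: -13/9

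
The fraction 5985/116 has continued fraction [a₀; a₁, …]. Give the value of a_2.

1

Run the Euclidean algorithm, recording each quotient:
⌊5985/116⌋ = 51, remainder 69
⌊116/69⌋ = 1, remainder 47
⌊69/47⌋ = 1, remainder 22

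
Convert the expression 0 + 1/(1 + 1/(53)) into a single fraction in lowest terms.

Start with 53.
1 + 1/(53/1) = 1 + 1/53 = 54/53
0 + 1/(54/53) = 0 + 53/54 = 53/54

53/54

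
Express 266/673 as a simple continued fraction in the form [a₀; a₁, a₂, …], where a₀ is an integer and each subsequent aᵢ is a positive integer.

[0; 2, 1, 1, 7, 1, 4, 3]

266 ÷ 673 → quotient 0, remainder 266
673 ÷ 266 → quotient 2, remainder 141
266 ÷ 141 → quotient 1, remainder 125
141 ÷ 125 → quotient 1, remainder 16
125 ÷ 16 → quotient 7, remainder 13
16 ÷ 13 → quotient 1, remainder 3
13 ÷ 3 → quotient 4, remainder 1
3 ÷ 1 → quotient 3, remainder 0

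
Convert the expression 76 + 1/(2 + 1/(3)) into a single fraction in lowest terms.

Start with 3.
2 + 1/(3/1) = 2 + 1/3 = 7/3
76 + 1/(7/3) = 76 + 3/7 = 535/7

535/7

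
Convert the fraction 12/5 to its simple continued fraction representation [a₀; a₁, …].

12 = 2·5 + 2, so a_0 = 2
5 = 2·2 + 1, so a_1 = 2
2 = 2·1 + 0, so a_2 = 2

[2; 2, 2]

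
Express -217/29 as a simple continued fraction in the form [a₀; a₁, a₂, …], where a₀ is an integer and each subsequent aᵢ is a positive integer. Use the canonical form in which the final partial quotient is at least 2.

⌊-217/29⌋ = -8, remainder 15
⌊29/15⌋ = 1, remainder 14
⌊15/14⌋ = 1, remainder 1
⌊14/1⌋ = 14, remainder 0

[-8; 1, 1, 14]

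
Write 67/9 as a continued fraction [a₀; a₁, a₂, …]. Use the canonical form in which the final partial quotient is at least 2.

[7; 2, 4]

67 = 7·9 + 4, so a_0 = 7
9 = 2·4 + 1, so a_1 = 2
4 = 4·1 + 0, so a_2 = 4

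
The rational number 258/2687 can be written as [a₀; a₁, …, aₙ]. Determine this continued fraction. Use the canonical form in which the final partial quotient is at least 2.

258 = 0·2687 + 258, so a_0 = 0
2687 = 10·258 + 107, so a_1 = 10
258 = 2·107 + 44, so a_2 = 2
107 = 2·44 + 19, so a_3 = 2
44 = 2·19 + 6, so a_4 = 2
19 = 3·6 + 1, so a_5 = 3
6 = 6·1 + 0, so a_6 = 6

[0; 10, 2, 2, 2, 3, 6]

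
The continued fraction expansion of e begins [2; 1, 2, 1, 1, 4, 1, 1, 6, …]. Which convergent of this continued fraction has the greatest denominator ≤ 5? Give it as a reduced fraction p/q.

11/4

a_0 = 2: 2/1  (≤ bound)
a_1 = 1: 3/1  (≤ bound)
a_2 = 2: 8/3  (≤ bound)
a_3 = 1: 11/4  (≤ bound)
a_4 = 1: 19/7  (> 5, stop)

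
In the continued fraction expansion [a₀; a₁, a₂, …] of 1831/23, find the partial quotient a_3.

1

Repeatedly divide and take the remainder:
⌊1831/23⌋ = 79, remainder 14
⌊23/14⌋ = 1, remainder 9
⌊14/9⌋ = 1, remainder 5
⌊9/5⌋ = 1, remainder 4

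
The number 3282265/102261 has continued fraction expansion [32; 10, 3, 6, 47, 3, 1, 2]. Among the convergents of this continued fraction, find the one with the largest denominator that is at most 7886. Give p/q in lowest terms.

6291/196

List convergents until the denominator exceeds the bound:
a_0 = 32: 32/1  (≤ bound)
a_1 = 10: 321/10  (≤ bound)
a_2 = 3: 995/31  (≤ bound)
a_3 = 6: 6291/196  (≤ bound)
a_4 = 47: 296672/9243  (> 7886, stop)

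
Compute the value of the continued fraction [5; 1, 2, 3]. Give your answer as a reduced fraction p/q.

57/10

Build up convergents one term at a time:
a_0 = 5: 5/1
a_1 = 1: 6/1
a_2 = 2: 17/3
a_3 = 3: 57/10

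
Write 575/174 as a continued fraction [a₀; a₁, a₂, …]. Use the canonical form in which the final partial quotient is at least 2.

[3; 3, 3, 1, 1, 7]

Run the Euclidean algorithm, recording each quotient:
575 ÷ 174 → quotient 3, remainder 53
174 ÷ 53 → quotient 3, remainder 15
53 ÷ 15 → quotient 3, remainder 8
15 ÷ 8 → quotient 1, remainder 7
8 ÷ 7 → quotient 1, remainder 1
7 ÷ 1 → quotient 7, remainder 0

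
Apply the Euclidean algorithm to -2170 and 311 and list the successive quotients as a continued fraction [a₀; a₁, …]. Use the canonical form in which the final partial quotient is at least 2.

[-7; 44, 2, 3]

Apply division with remainder until the remainder is 0:
-2170 ÷ 311 → quotient -7, remainder 7
311 ÷ 7 → quotient 44, remainder 3
7 ÷ 3 → quotient 2, remainder 1
3 ÷ 1 → quotient 3, remainder 0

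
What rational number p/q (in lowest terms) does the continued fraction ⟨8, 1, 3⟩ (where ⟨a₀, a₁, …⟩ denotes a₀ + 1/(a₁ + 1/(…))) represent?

a_0 = 8: 8/1
a_1 = 1: 9/1
a_2 = 3: 35/4

35/4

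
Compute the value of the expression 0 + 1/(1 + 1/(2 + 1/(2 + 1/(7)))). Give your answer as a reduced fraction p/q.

Start with 7.
2 + 1/(7/1) = 2 + 1/7 = 15/7
2 + 1/(15/7) = 2 + 7/15 = 37/15
1 + 1/(37/15) = 1 + 15/37 = 52/37
0 + 1/(52/37) = 0 + 37/52 = 37/52

37/52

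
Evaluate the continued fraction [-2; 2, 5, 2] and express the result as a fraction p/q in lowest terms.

-37/24

a_0 = -2: -2/1
a_1 = 2: -3/2
a_2 = 5: -17/11
a_3 = 2: -37/24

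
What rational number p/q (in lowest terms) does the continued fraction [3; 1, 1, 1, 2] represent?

29/8

Start with 2.
1 + 1/(2/1) = 1 + 1/2 = 3/2
1 + 1/(3/2) = 1 + 2/3 = 5/3
1 + 1/(5/3) = 1 + 3/5 = 8/5
3 + 1/(8/5) = 3 + 5/8 = 29/8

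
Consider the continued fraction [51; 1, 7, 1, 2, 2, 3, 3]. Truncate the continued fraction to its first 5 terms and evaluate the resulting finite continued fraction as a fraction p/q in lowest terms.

Start with 2.
1 + 1/(2/1) = 1 + 1/2 = 3/2
7 + 1/(3/2) = 7 + 2/3 = 23/3
1 + 1/(23/3) = 1 + 3/23 = 26/23
51 + 1/(26/23) = 51 + 23/26 = 1349/26

1349/26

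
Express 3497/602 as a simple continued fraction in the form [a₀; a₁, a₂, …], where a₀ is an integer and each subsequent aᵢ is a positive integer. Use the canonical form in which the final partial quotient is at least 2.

3497 = 5·602 + 487, so a_0 = 5
602 = 1·487 + 115, so a_1 = 1
487 = 4·115 + 27, so a_2 = 4
115 = 4·27 + 7, so a_3 = 4
27 = 3·7 + 6, so a_4 = 3
7 = 1·6 + 1, so a_5 = 1
6 = 6·1 + 0, so a_6 = 6

[5; 1, 4, 4, 3, 1, 6]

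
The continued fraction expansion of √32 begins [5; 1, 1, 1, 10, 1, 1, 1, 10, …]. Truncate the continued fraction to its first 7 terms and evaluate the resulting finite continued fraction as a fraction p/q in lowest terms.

a_0 = 5: 5/1
a_1 = 1: 6/1
a_2 = 1: 11/2
a_3 = 1: 17/3
a_4 = 10: 181/32
a_5 = 1: 198/35
a_6 = 1: 379/67

379/67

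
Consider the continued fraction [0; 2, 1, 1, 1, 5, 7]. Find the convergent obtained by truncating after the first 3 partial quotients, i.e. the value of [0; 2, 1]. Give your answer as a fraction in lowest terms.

1/3

a_0 = 0: 0/1
a_1 = 2: 1/2
a_2 = 1: 1/3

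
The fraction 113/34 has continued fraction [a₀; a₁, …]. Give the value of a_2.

113 ÷ 34 → quotient 3, remainder 11
34 ÷ 11 → quotient 3, remainder 1
11 ÷ 1 → quotient 11, remainder 0

11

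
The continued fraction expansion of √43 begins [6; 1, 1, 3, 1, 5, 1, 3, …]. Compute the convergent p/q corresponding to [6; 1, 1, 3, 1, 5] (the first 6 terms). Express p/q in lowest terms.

Collapse the nested fraction from the inside out:
Start with 5.
1 + 1/(5/1) = 1 + 1/5 = 6/5
3 + 1/(6/5) = 3 + 5/6 = 23/6
1 + 1/(23/6) = 1 + 6/23 = 29/23
1 + 1/(29/23) = 1 + 23/29 = 52/29
6 + 1/(52/29) = 6 + 29/52 = 341/52

341/52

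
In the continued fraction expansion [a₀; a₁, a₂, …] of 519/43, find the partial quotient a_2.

519 = 12·43 + 3, so a_0 = 12
43 = 14·3 + 1, so a_1 = 14
3 = 3·1 + 0, so a_2 = 3

3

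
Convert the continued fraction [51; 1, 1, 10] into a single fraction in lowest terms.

Start with 10.
1 + 1/(10/1) = 1 + 1/10 = 11/10
1 + 1/(11/10) = 1 + 10/11 = 21/11
51 + 1/(21/11) = 51 + 11/21 = 1082/21

1082/21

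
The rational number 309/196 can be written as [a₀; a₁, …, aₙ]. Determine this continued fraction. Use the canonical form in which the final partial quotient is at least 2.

309 = 1·196 + 113, so a_0 = 1
196 = 1·113 + 83, so a_1 = 1
113 = 1·83 + 30, so a_2 = 1
83 = 2·30 + 23, so a_3 = 2
30 = 1·23 + 7, so a_4 = 1
23 = 3·7 + 2, so a_5 = 3
7 = 3·2 + 1, so a_6 = 3
2 = 2·1 + 0, so a_7 = 2

[1; 1, 1, 2, 1, 3, 3, 2]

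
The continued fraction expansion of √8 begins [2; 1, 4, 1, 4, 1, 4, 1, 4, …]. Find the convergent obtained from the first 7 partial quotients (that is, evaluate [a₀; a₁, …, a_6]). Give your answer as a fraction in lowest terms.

Work from the innermost term outward:
Start with 4.
1 + 1/(4/1) = 1 + 1/4 = 5/4
4 + 1/(5/4) = 4 + 4/5 = 24/5
1 + 1/(24/5) = 1 + 5/24 = 29/24
4 + 1/(29/24) = 4 + 24/29 = 140/29
1 + 1/(140/29) = 1 + 29/140 = 169/140
2 + 1/(169/140) = 2 + 140/169 = 478/169

478/169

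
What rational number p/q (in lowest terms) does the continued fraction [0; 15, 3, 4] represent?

Collapse the nested fraction from the inside out:
Start with 4.
3 + 1/(4/1) = 3 + 1/4 = 13/4
15 + 1/(13/4) = 15 + 4/13 = 199/13
0 + 1/(199/13) = 0 + 13/199 = 13/199

13/199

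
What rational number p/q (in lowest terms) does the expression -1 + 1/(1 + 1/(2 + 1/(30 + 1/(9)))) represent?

Start with 9.
30 + 1/(9/1) = 30 + 1/9 = 271/9
2 + 1/(271/9) = 2 + 9/271 = 551/271
1 + 1/(551/271) = 1 + 271/551 = 822/551
-1 + 1/(822/551) = -1 + 551/822 = -271/822

-271/822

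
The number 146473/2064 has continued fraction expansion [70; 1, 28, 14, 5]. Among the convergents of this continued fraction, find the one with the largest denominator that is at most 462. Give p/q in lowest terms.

28883/407

List convergents until the denominator exceeds the bound:
a_0 = 70: 70/1  (≤ bound)
a_1 = 1: 71/1  (≤ bound)
a_2 = 28: 2058/29  (≤ bound)
a_3 = 14: 28883/407  (≤ bound)
a_4 = 5: 146473/2064  (> 462, stop)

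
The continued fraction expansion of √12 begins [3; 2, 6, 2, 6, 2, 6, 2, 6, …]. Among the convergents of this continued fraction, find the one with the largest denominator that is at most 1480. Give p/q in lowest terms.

1351/390

List convergents until the denominator exceeds the bound:
a_0 = 3: 3/1  (≤ bound)
a_1 = 2: 7/2  (≤ bound)
a_2 = 6: 45/13  (≤ bound)
a_3 = 2: 97/28  (≤ bound)
a_4 = 6: 627/181  (≤ bound)
a_5 = 2: 1351/390  (≤ bound)
a_6 = 6: 8733/2521  (> 1480, stop)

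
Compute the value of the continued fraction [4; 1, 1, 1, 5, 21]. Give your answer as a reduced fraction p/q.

Use the convergent recurrence hₖ = aₖ·hₖ₋₁ + hₖ₋₂ (and likewise for the denominators kₖ):
a_0 = 4: 4/1
a_1 = 1: 5/1
a_2 = 1: 9/2
a_3 = 1: 14/3
a_4 = 5: 79/17
a_5 = 21: 1673/360

1673/360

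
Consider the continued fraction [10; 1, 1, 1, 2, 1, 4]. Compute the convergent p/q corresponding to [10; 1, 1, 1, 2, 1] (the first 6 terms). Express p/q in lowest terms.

117/11

Start with 1.
2 + 1/(1/1) = 2 + 1/1 = 3/1
1 + 1/(3/1) = 1 + 1/3 = 4/3
1 + 1/(4/3) = 1 + 3/4 = 7/4
1 + 1/(7/4) = 1 + 4/7 = 11/7
10 + 1/(11/7) = 10 + 7/11 = 117/11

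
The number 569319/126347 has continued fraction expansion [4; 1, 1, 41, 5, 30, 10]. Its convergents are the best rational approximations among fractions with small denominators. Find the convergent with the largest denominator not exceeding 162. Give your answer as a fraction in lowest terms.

a_0 = 4: 4/1  (≤ bound)
a_1 = 1: 5/1  (≤ bound)
a_2 = 1: 9/2  (≤ bound)
a_3 = 41: 374/83  (≤ bound)
a_4 = 5: 1879/417  (> 162, stop)

374/83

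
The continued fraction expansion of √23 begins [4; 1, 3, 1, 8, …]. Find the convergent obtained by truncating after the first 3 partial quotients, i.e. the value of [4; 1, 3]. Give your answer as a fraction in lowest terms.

a_0 = 4: 4/1
a_1 = 1: 5/1
a_2 = 3: 19/4

19/4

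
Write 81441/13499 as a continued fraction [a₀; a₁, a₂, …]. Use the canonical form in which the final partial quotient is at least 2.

[6; 30, 5, 44, 2]

Repeatedly divide and take the remainder:
81441 = 6·13499 + 447, so a_0 = 6
13499 = 30·447 + 89, so a_1 = 30
447 = 5·89 + 2, so a_2 = 5
89 = 44·2 + 1, so a_3 = 44
2 = 2·1 + 0, so a_4 = 2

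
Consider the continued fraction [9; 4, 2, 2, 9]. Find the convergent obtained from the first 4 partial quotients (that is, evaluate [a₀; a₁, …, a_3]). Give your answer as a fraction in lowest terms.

a_0 = 9: 9/1
a_1 = 4: 37/4
a_2 = 2: 83/9
a_3 = 2: 203/22

203/22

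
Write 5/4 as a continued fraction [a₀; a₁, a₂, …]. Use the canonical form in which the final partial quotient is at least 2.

[1; 4]

⌊5/4⌋ = 1, remainder 1
⌊4/1⌋ = 4, remainder 0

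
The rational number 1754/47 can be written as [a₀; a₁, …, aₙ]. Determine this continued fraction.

[37; 3, 7, 2]

1754 ÷ 47 → quotient 37, remainder 15
47 ÷ 15 → quotient 3, remainder 2
15 ÷ 2 → quotient 7, remainder 1
2 ÷ 1 → quotient 2, remainder 0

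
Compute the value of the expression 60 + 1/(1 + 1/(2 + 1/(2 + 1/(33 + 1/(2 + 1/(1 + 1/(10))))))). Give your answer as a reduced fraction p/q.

459299/7565

Collapse the nested fraction from the inside out:
Start with 10.
1 + 1/(10/1) = 1 + 1/10 = 11/10
2 + 1/(11/10) = 2 + 10/11 = 32/11
33 + 1/(32/11) = 33 + 11/32 = 1067/32
2 + 1/(1067/32) = 2 + 32/1067 = 2166/1067
2 + 1/(2166/1067) = 2 + 1067/2166 = 5399/2166
1 + 1/(5399/2166) = 1 + 2166/5399 = 7565/5399
60 + 1/(7565/5399) = 60 + 5399/7565 = 459299/7565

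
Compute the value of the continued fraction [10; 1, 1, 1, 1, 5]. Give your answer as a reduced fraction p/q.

a_0 = 10: 10/1
a_1 = 1: 11/1
a_2 = 1: 21/2
a_3 = 1: 32/3
a_4 = 1: 53/5
a_5 = 5: 297/28

297/28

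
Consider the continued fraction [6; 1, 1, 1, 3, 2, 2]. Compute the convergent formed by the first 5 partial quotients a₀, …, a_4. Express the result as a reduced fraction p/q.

73/11

Start with 3.
1 + 1/(3/1) = 1 + 1/3 = 4/3
1 + 1/(4/3) = 1 + 3/4 = 7/4
1 + 1/(7/4) = 1 + 4/7 = 11/7
6 + 1/(11/7) = 6 + 7/11 = 73/11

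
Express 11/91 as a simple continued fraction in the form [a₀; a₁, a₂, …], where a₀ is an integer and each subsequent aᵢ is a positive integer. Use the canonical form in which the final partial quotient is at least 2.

Run the Euclidean algorithm, recording each quotient:
11 ÷ 91 → quotient 0, remainder 11
91 ÷ 11 → quotient 8, remainder 3
11 ÷ 3 → quotient 3, remainder 2
3 ÷ 2 → quotient 1, remainder 1
2 ÷ 1 → quotient 2, remainder 0

[0; 8, 3, 1, 2]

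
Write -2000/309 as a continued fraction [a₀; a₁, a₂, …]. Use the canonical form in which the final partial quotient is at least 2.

[-7; 1, 1, 8, 1, 1, 2, 3]

Run the Euclidean algorithm, recording each quotient:
⌊-2000/309⌋ = -7, remainder 163
⌊309/163⌋ = 1, remainder 146
⌊163/146⌋ = 1, remainder 17
⌊146/17⌋ = 8, remainder 10
⌊17/10⌋ = 1, remainder 7
⌊10/7⌋ = 1, remainder 3
⌊7/3⌋ = 2, remainder 1
⌊3/1⌋ = 3, remainder 0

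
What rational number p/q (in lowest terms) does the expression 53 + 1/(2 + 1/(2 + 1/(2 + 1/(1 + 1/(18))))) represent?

16985/318

Start with 18.
1 + 1/(18/1) = 1 + 1/18 = 19/18
2 + 1/(19/18) = 2 + 18/19 = 56/19
2 + 1/(56/19) = 2 + 19/56 = 131/56
2 + 1/(131/56) = 2 + 56/131 = 318/131
53 + 1/(318/131) = 53 + 131/318 = 16985/318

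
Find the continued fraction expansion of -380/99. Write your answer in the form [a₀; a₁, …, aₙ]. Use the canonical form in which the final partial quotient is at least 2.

Run the Euclidean algorithm, recording each quotient:
-380 = -4·99 + 16, so a_0 = -4
99 = 6·16 + 3, so a_1 = 6
16 = 5·3 + 1, so a_2 = 5
3 = 3·1 + 0, so a_3 = 3

[-4; 6, 5, 3]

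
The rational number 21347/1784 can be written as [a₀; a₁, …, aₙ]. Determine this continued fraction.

[11; 1, 28, 4, 15]

Repeatedly divide and take the remainder:
21347 ÷ 1784 → quotient 11, remainder 1723
1784 ÷ 1723 → quotient 1, remainder 61
1723 ÷ 61 → quotient 28, remainder 15
61 ÷ 15 → quotient 4, remainder 1
15 ÷ 1 → quotient 15, remainder 0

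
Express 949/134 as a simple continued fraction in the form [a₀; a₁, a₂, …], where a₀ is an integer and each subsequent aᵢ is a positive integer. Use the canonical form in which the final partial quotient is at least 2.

949 = 7·134 + 11, so a_0 = 7
134 = 12·11 + 2, so a_1 = 12
11 = 5·2 + 1, so a_2 = 5
2 = 2·1 + 0, so a_3 = 2

[7; 12, 5, 2]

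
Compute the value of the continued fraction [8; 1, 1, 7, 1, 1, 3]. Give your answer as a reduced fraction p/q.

964/113

Starting at the tail and folding back:
Start with 3.
1 + 1/(3/1) = 1 + 1/3 = 4/3
1 + 1/(4/3) = 1 + 3/4 = 7/4
7 + 1/(7/4) = 7 + 4/7 = 53/7
1 + 1/(53/7) = 1 + 7/53 = 60/53
1 + 1/(60/53) = 1 + 53/60 = 113/60
8 + 1/(113/60) = 8 + 60/113 = 964/113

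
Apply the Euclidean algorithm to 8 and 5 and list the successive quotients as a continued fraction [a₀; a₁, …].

[1; 1, 1, 2]

8 = 1·5 + 3, so a_0 = 1
5 = 1·3 + 2, so a_1 = 1
3 = 1·2 + 1, so a_2 = 1
2 = 2·1 + 0, so a_3 = 2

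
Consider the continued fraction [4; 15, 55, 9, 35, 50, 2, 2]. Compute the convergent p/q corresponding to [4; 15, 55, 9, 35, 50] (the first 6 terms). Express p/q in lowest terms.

Start with 50.
35 + 1/(50/1) = 35 + 1/50 = 1751/50
9 + 1/(1751/50) = 9 + 50/1751 = 15809/1751
55 + 1/(15809/1751) = 55 + 1751/15809 = 871246/15809
15 + 1/(871246/15809) = 15 + 15809/871246 = 13084499/871246
4 + 1/(13084499/871246) = 4 + 871246/13084499 = 53209242/13084499

53209242/13084499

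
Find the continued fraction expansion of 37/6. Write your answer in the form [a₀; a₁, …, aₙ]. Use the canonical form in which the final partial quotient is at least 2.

37 ÷ 6 → quotient 6, remainder 1
6 ÷ 1 → quotient 6, remainder 0

[6; 6]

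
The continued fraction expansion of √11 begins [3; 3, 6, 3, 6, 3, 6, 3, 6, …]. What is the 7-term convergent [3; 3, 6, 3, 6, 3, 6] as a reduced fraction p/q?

Work from the innermost term outward:
Start with 6.
3 + 1/(6/1) = 3 + 1/6 = 19/6
6 + 1/(19/6) = 6 + 6/19 = 120/19
3 + 1/(120/19) = 3 + 19/120 = 379/120
6 + 1/(379/120) = 6 + 120/379 = 2394/379
3 + 1/(2394/379) = 3 + 379/2394 = 7561/2394
3 + 1/(7561/2394) = 3 + 2394/7561 = 25077/7561

25077/7561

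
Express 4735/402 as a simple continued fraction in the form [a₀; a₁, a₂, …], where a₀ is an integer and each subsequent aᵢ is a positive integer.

Apply division with remainder until the remainder is 0:
⌊4735/402⌋ = 11, remainder 313
⌊402/313⌋ = 1, remainder 89
⌊313/89⌋ = 3, remainder 46
⌊89/46⌋ = 1, remainder 43
⌊46/43⌋ = 1, remainder 3
⌊43/3⌋ = 14, remainder 1
⌊3/1⌋ = 3, remainder 0

[11; 1, 3, 1, 1, 14, 3]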